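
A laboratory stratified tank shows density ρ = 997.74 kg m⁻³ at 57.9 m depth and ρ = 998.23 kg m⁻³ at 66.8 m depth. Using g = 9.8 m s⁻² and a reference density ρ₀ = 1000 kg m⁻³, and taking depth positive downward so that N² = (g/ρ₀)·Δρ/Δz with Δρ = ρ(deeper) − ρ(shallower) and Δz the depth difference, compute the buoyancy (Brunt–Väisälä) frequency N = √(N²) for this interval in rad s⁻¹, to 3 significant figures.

0.0232 rad s⁻¹

Δρ = 998.23 − 997.74 = 0.49 kg m⁻³ over Δz = 66.8 − 57.9 = 8.9 m.
N² = (9.8/1000) × (0.49/8.9) = 5.3955 × 10⁻⁴ s⁻².
N = √(5.3955 × 10⁻⁴) = 0.023228 rad s⁻¹ ≈ 0.0232 rad s⁻¹.
A positive N² confirms static stability across the interval.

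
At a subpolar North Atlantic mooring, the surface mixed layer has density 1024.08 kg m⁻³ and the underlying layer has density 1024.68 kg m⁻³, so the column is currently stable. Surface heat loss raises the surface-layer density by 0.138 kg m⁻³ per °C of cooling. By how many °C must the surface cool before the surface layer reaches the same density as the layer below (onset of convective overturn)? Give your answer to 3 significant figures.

Density deficit of the surface layer: 1024.68 − 1024.08 = 0.6 kg m⁻³.
Required change = 0.6 / 0.138 = 4.35 °C.

4.35 °C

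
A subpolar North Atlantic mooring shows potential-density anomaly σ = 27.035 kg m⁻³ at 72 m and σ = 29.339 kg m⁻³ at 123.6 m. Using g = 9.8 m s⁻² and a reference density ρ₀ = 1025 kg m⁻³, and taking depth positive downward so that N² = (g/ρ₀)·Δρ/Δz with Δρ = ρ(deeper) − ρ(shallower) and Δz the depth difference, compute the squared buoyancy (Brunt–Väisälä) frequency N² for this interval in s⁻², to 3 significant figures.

4.27 × 10⁻⁴ s⁻²

Δρ = 1029.339 − 1027.035 = 2.304 kg m⁻³ over Δz = 123.6 − 72 = 51.6 m.
N² = (9.8/1025) × (2.304/51.6) = 4.2691 × 10⁻⁴ s⁻² ≈ 4.27 × 10⁻⁴ s⁻².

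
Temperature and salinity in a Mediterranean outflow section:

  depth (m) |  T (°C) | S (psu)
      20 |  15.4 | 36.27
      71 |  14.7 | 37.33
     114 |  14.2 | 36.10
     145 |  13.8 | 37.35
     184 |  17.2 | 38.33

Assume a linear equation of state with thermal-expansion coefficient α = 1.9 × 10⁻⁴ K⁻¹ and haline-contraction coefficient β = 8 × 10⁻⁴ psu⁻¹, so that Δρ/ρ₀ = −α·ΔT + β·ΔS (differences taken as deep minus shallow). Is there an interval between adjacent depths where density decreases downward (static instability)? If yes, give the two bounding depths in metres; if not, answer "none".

Evaluate Δρ/ρ₀ = −αΔT + βΔS across each adjacent pair:
  20–71 m: −αΔT+βΔS = −(1.9 × 10⁻⁴)(-0.7)+(8 × 10⁻⁴)(+1.06) = 9.8 × 10⁻⁴ → stable
  71–114 m: −αΔT+βΔS = −(1.9 × 10⁻⁴)(-0.5)+(8 × 10⁻⁴)(-1.23) = -8.9 × 10⁻⁴ → UNSTABLE
  114–145 m: −αΔT+βΔS = −(1.9 × 10⁻⁴)(-0.4)+(8 × 10⁻⁴)(+1.25) = 1.1 × 10⁻³ → stable
  145–184 m: −αΔT+βΔS = −(1.9 × 10⁻⁴)(+3.4)+(8 × 10⁻⁴)(+0.98) = 1.4 × 10⁻⁴ → stable
The 71–114 m interval has Δρ < 0: lighter water underlies denser water.

71–114 m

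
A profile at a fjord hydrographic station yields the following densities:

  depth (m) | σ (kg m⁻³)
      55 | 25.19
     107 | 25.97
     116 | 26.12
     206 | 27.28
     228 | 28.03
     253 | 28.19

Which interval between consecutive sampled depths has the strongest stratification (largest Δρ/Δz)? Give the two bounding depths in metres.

206–228 m

Compute the density gradient over each adjacent pair:
  55–107 m: Δρ/Δz = 0.78/52 = 0.015 kg m⁻⁴
  107–116 m: Δρ/Δz = 0.15/9 = 0.017 kg m⁻⁴
  116–206 m: Δρ/Δz = 1.16/90 = 0.013 kg m⁻⁴
  206–228 m: Δρ/Δz = 0.75/22 = 0.034 kg m⁻⁴
  228–253 m: Δρ/Δz = 0.16/25 = 6.4 × 10⁻³ kg m⁻⁴
The largest gradient is in the 206–228 m interval — the pycnocline.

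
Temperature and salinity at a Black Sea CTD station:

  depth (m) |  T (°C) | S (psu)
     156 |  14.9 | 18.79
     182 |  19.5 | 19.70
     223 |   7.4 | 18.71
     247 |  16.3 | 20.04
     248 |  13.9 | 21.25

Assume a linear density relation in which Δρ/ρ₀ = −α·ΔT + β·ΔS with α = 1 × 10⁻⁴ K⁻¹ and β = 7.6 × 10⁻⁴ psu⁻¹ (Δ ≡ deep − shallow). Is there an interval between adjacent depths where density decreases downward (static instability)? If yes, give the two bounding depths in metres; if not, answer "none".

Evaluate Δρ/ρ₀ = −αΔT + βΔS across each adjacent pair:
  156–182 m: −αΔT+βΔS = −(1 × 10⁻⁴)(+4.6)+(7.6 × 10⁻⁴)(+0.91) = 2.3 × 10⁻⁴ → stable
  182–223 m: −αΔT+βΔS = −(1 × 10⁻⁴)(-12.1)+(7.6 × 10⁻⁴)(-0.99) = 4.6 × 10⁻⁴ → stable
  223–247 m: −αΔT+βΔS = −(1 × 10⁻⁴)(+8.9)+(7.6 × 10⁻⁴)(+1.33) = 1.2 × 10⁻⁴ → stable
  247–248 m: −αΔT+βΔS = −(1 × 10⁻⁴)(-2.4)+(7.6 × 10⁻⁴)(+1.21) = 1.2 × 10⁻³ → stable
Every interval has Δρ > 0: the column is stably stratified throughout.

none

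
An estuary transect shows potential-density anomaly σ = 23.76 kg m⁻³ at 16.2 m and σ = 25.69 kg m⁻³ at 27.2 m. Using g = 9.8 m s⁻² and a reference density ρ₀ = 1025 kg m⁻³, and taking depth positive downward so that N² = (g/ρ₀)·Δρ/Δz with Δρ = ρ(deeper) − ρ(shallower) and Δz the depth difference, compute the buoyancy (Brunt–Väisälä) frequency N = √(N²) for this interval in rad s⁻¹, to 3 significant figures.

Δρ = 1025.69 − 1023.76 = 1.93 kg m⁻³ over Δz = 27.2 − 16.2 = 11 m.
N² = (9.8/1025) × (1.93/11) = 1.6775 × 10⁻³ s⁻².
N = √(1.6775 × 10⁻³) = 0.040957 rad s⁻¹ ≈ 0.0410 rad s⁻¹.
N² > 0, so the interval is statically stable.

0.0410 rad s⁻¹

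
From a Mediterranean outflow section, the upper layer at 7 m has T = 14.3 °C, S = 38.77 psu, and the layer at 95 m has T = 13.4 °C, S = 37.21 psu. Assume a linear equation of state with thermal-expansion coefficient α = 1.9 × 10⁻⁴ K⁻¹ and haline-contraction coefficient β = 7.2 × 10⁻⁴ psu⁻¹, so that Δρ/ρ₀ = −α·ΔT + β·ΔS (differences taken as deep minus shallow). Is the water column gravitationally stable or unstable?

ΔT = 13.4 − 14.3 = -0.9 K and ΔS = 37.21 − 38.77 = -1.56 psu (deep − shallow).
−αΔT = 1.71 × 10⁻⁴; βΔS = -1.1232 × 10⁻³; sum Δρ/ρ₀ = -9.522 × 10⁻⁴.
Δρ/ρ₀ < 0, so Δρ < 0: deeper water is lighter → statically unstable; the column would overturn.

unstable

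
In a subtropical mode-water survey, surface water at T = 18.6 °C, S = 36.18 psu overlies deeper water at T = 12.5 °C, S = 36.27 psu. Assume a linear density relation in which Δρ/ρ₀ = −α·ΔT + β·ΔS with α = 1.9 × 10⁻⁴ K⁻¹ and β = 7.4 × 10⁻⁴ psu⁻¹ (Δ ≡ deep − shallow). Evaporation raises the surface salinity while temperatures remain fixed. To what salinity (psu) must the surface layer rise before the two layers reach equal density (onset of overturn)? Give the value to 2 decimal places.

37.84 psu

Neutral buoyancy requires −α(T_deep − T_surf) + β(S_deep − S_surf′) = 0.
S_surf′ = S_deep − (α/β)·ΔT = 36.27 − (1.9 × 10⁻⁴/7.4 × 10⁻⁴)·(-6.1) = 37.8362 psu.
Increase required: 37.8362 − 36.18 = 1.6562 psu.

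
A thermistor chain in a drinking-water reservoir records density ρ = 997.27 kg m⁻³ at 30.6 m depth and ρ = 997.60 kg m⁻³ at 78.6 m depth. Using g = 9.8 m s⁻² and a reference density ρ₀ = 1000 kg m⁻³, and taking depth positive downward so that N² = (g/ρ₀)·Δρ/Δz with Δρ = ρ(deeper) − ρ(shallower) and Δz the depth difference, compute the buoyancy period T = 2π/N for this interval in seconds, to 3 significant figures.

Δρ = 997.60 − 997.27 = 0.33 kg m⁻³ over Δz = 78.6 − 30.6 = 48 m.
N² = (9.8/1000) × (0.33/48) = 6.7375 × 10⁻⁵ s⁻².
N = √(6.7375 × 10⁻⁵) = 8.2082 × 10⁻³ rad s⁻¹, so T = 2π/N = 765.48 s ≈ 765 s.

765 s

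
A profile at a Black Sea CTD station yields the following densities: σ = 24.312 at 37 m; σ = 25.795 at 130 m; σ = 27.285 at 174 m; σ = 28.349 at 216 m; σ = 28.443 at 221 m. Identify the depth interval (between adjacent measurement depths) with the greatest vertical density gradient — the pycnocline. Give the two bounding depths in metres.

Compute the density gradient over each adjacent pair:
  37–130 m: Δρ/Δz = 1.483/93 = 0.016 kg m⁻⁴
  130–174 m: Δρ/Δz = 1.490/44 = 0.034 kg m⁻⁴
  174–216 m: Δρ/Δz = 1.064/42 = 0.025 kg m⁻⁴
  216–221 m: Δρ/Δz = 0.094/5 = 0.019 kg m⁻⁴
The largest gradient is in the 130–174 m interval — the pycnocline.

130–174 m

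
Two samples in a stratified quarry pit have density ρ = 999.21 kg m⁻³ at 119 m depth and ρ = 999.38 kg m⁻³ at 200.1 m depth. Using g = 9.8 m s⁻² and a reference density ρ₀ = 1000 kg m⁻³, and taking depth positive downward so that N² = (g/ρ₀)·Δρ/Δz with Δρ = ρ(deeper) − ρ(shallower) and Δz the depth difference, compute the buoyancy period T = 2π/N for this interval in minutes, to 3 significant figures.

23.1 min

Δρ = 999.38 − 999.21 = 0.17 kg m⁻³ over Δz = 200.1 − 119 = 81.1 m.
N² = (9.8/1000) × (0.17/81.1) = 2.0543 × 10⁻⁵ s⁻².
N = √(2.0543 × 10⁻⁵) = 4.5324 × 10⁻³ rad s⁻¹, so T = 2π/N = 1.3863 × 10³ s = 23.105 min ≈ 23.1 min.
A positive N² confirms static stability across the interval.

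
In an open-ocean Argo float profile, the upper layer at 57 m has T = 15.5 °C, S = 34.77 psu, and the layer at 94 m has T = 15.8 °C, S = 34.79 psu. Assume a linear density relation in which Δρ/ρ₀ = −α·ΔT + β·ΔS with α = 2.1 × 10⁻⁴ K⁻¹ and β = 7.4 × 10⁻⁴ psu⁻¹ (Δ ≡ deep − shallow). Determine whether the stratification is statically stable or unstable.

ΔT = 15.8 − 15.5 = +0.3 K and ΔS = 34.79 − 34.77 = +0.02 psu (deep − shallow).
−αΔT = -6.30 × 10⁻⁵; βΔS = 1.48 × 10⁻⁵; sum Δρ/ρ₀ = -4.82 × 10⁻⁵.
Δρ/ρ₀ < 0, so Δρ < 0: deeper water is lighter → statically unstable; the column would overturn.

unstable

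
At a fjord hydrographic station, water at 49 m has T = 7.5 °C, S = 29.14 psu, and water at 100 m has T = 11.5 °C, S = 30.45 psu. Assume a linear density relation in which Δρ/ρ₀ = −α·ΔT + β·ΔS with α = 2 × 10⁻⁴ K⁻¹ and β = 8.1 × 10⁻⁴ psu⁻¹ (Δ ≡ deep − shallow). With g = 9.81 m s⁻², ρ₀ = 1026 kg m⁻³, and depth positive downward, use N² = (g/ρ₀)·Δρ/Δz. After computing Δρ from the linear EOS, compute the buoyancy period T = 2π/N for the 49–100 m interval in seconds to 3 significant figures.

887 s

ΔT = +4.0 K, ΔS = +1.31 psu (deep − shallow).
Δρ/ρ₀ = −αΔT + βΔS = -8.00 × 10⁻⁴ + 1.0611 × 10⁻³ = 2.611 × 10⁻⁴, so Δρ ≈ 0.2679 kg m⁻³.
N² = (g/ρ₀)·Δρ/Δz = g·(Δρ/ρ₀)/Δz = 9.81 × 2.611 × 10⁻⁴ / 51 = 5.0223 × 10⁻⁵ s⁻².
N = √(5.0223 × 10⁻⁵) = 7.0868 × 10⁻³ rad s⁻¹ → T = 2π/N = 886.60 s ≈ 887 s.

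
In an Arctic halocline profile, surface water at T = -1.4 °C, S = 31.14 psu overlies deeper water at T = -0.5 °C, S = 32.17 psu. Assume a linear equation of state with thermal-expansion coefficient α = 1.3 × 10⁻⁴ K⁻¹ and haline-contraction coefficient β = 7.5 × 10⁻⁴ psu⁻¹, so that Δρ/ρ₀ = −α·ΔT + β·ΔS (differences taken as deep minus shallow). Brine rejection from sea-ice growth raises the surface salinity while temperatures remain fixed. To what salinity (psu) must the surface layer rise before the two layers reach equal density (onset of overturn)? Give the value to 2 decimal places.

32.01 psu

Neutral buoyancy requires −α(T_deep − T_surf) + β(S_deep − S_surf′) = 0.
S_surf′ = S_deep − (α/β)·ΔT = 32.17 − (1.3 × 10⁻⁴/7.5 × 10⁻⁴)·(+0.9) = 32.0140 psu.
Increase required: 32.0140 − 31.14 = 0.8740 psu.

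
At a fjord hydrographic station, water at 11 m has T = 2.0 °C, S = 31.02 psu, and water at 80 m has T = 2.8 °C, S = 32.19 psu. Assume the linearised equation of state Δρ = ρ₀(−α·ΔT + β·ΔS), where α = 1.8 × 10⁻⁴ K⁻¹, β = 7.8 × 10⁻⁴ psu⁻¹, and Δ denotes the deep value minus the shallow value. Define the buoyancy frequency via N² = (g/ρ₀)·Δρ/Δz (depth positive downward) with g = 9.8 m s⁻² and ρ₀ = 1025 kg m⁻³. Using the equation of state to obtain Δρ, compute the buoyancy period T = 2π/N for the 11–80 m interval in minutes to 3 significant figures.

ΔT = +0.8 K, ΔS = +1.17 psu (deep − shallow).
Δρ/ρ₀ = −αΔT + βΔS = -1.44 × 10⁻⁴ + 9.126 × 10⁻⁴ = 7.686 × 10⁻⁴, so Δρ ≈ 0.7878 kg m⁻³.
N² = (g/ρ₀)·Δρ/Δz = g·(Δρ/ρ₀)/Δz = 9.8 × 7.686 × 10⁻⁴ / 69 = 1.0916 × 10⁻⁴ s⁻².
N = √(1.0916 × 10⁻⁴) = 0.010448 rad s⁻¹ → T = 2π/N = 601.38 s = 10.023 min ≈ 10.0 min.

10.0 min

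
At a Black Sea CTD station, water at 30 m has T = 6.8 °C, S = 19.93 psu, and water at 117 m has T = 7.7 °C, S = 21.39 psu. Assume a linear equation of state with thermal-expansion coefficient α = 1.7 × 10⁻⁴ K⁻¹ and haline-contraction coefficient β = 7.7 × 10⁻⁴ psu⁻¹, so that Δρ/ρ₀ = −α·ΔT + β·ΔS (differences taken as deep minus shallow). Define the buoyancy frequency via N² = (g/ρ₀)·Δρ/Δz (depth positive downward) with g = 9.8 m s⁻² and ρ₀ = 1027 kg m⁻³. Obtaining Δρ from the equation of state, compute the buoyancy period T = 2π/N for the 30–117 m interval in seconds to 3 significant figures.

601 s

ΔT = +0.9 K, ΔS = +1.46 psu (deep − shallow).
Δρ/ρ₀ = −αΔT + βΔS = -1.53 × 10⁻⁴ + 1.1242 × 10⁻³ = 9.712 × 10⁻⁴, so Δρ ≈ 0.9974 kg m⁻³.
N² = (g/ρ₀)·Δρ/Δz = g·(Δρ/ρ₀)/Δz = 9.8 × 9.712 × 10⁻⁴ / 87 = 1.0940 × 10⁻⁴ s⁻².
N = √(1.0940 × 10⁻⁴) = 0.010459 rad s⁻¹ → T = 2π/N = 600.74 s ≈ 601 s.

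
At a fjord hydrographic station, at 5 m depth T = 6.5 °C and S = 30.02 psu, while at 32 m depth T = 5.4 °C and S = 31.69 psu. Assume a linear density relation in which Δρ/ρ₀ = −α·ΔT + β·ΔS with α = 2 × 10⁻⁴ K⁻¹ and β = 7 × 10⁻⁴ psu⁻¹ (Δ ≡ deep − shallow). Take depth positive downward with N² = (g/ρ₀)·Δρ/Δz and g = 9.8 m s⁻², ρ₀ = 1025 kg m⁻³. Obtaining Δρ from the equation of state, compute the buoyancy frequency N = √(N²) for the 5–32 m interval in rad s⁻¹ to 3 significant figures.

0.0225 rad s⁻¹

ΔT = -1.1 K, ΔS = +1.67 psu (deep − shallow).
Δρ/ρ₀ = −αΔT + βΔS = 2.20 × 10⁻⁴ + 1.169 × 10⁻³ = 1.389 × 10⁻³, so Δρ ≈ 1.424 kg m⁻³.
N² = (g/ρ₀)·Δρ/Δz = g·(Δρ/ρ₀)/Δz = 9.8 × 1.389 × 10⁻³ / 27 = 5.0416 × 10⁻⁴ s⁻².
N = √(5.0416 × 10⁻⁴) = 0.022454 rad s⁻¹ ≈ 0.0225 rad s⁻¹.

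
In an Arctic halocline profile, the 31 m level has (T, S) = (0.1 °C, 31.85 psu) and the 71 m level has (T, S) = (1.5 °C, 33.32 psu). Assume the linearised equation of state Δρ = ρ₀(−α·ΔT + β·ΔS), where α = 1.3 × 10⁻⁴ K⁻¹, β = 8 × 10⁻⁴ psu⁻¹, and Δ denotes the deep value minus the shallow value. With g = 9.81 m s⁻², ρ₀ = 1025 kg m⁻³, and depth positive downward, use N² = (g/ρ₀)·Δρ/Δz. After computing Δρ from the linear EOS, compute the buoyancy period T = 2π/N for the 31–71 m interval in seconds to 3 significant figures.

402 s

ΔT = +1.4 K, ΔS = +1.47 psu (deep − shallow).
Δρ/ρ₀ = −αΔT + βΔS = -1.82 × 10⁻⁴ + 1.176 × 10⁻³ = 9.94 × 10⁻⁴, so Δρ ≈ 1.019 kg m⁻³.
N² = (g/ρ₀)·Δρ/Δz = g·(Δρ/ρ₀)/Δz = 9.81 × 9.94 × 10⁻⁴ / 40 = 2.4378 × 10⁻⁴ s⁻².
N = √(2.4378 × 10⁻⁴) = 0.015613 rad s⁻¹ → T = 2π/N = 402.43 s ≈ 402 s.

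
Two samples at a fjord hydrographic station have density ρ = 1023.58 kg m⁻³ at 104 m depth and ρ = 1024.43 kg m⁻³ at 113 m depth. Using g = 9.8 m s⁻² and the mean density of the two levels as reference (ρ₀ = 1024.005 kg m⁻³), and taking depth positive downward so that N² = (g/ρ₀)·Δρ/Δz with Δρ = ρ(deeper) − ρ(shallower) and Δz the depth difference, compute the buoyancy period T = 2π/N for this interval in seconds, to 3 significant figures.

Δρ = 1024.43 − 1023.58 = 0.85 kg m⁻³ over Δz = 113 − 104 = 9 m.
N² = (9.8/1024.005) × (0.85/9) = 9.0386 × 10⁻⁴ s⁻².
N = √(9.0386 × 10⁻⁴) = 0.030064 rad s⁻¹, so T = 2π/N = 208.99 s ≈ 209 s.

209 s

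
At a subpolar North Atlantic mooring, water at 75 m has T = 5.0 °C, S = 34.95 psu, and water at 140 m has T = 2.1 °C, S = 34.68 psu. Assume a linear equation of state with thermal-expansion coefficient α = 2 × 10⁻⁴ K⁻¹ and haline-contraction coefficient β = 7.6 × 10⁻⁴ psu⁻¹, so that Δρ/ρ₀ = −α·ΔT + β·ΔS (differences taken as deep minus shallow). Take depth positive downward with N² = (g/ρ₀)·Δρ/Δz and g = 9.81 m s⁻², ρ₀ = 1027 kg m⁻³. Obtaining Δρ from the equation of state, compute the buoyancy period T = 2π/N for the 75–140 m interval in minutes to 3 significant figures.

13.9 min

ΔT = -2.9 K, ΔS = -0.27 psu (deep − shallow).
Δρ/ρ₀ = −αΔT + βΔS = 5.80 × 10⁻⁴ − 2.052 × 10⁻⁴ = 3.748 × 10⁻⁴, so Δρ ≈ 0.3849 kg m⁻³.
N² = (g/ρ₀)·Δρ/Δz = g·(Δρ/ρ₀)/Δz = 9.81 × 3.748 × 10⁻⁴ / 65 = 5.6566 × 10⁻⁵ s⁻².
N = √(5.6566 × 10⁻⁵) = 7.5210 × 10⁻³ rad s⁻¹ → T = 2π/N = 835.42 s = 13.924 min ≈ 13.9 min.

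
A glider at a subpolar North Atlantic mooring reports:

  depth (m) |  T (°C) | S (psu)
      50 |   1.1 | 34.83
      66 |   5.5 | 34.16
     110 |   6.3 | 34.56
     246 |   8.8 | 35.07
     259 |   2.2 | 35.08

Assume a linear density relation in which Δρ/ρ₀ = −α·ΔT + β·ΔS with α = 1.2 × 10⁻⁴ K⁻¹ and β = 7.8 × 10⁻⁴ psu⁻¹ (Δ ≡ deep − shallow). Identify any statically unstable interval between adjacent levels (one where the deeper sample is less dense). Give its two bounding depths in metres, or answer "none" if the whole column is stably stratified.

Evaluate Δρ/ρ₀ = −αΔT + βΔS across each adjacent pair:
  50–66 m: −αΔT+βΔS = −(1.2 × 10⁻⁴)(+4.4)+(7.8 × 10⁻⁴)(-0.67) = -1.1 × 10⁻³ → UNSTABLE
  66–110 m: −αΔT+βΔS = −(1.2 × 10⁻⁴)(+0.8)+(7.8 × 10⁻⁴)(+0.40) = 2.2 × 10⁻⁴ → stable
  110–246 m: −αΔT+βΔS = −(1.2 × 10⁻⁴)(+2.5)+(7.8 × 10⁻⁴)(+0.51) = 9.8 × 10⁻⁵ → stable
  246–259 m: −αΔT+βΔS = −(1.2 × 10⁻⁴)(-6.6)+(7.8 × 10⁻⁴)(+0.01) = 8.0 × 10⁻⁴ → stable
The 50–66 m interval has Δρ < 0: lighter water underlies denser water.

50–66 m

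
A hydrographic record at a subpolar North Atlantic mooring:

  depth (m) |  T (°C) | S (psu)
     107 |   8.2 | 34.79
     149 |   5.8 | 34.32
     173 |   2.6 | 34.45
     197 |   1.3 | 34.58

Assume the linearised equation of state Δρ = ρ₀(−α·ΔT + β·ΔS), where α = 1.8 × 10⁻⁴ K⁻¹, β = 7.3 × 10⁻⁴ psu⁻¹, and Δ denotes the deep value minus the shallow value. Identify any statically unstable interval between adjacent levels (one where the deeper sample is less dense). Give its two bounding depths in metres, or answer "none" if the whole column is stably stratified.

Evaluate Δρ/ρ₀ = −αΔT + βΔS across each adjacent pair:
  107–149 m: −αΔT+βΔS = −(1.8 × 10⁻⁴)(-2.4)+(7.3 × 10⁻⁴)(-0.47) = 8.9 × 10⁻⁵ → stable
  149–173 m: −αΔT+βΔS = −(1.8 × 10⁻⁴)(-3.2)+(7.3 × 10⁻⁴)(+0.13) = 6.7 × 10⁻⁴ → stable
  173–197 m: −αΔT+βΔS = −(1.8 × 10⁻⁴)(-1.3)+(7.3 × 10⁻⁴)(+0.13) = 3.3 × 10⁻⁴ → stable
Every interval has Δρ > 0: the column is stably stratified throughout.

none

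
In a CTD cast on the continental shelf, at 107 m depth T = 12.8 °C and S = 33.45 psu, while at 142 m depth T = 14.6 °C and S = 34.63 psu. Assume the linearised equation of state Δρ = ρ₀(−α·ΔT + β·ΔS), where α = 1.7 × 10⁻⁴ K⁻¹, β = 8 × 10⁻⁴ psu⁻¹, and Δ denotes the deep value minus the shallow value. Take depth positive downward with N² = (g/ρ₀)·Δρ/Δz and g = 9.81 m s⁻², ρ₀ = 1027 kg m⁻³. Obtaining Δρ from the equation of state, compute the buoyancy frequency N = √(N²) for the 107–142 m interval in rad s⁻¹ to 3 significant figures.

0.0134 rad s⁻¹

ΔT = +1.8 K, ΔS = +1.18 psu (deep − shallow).
Δρ/ρ₀ = −αΔT + βΔS = -3.06 × 10⁻⁴ + 9.44 × 10⁻⁴ = 6.38 × 10⁻⁴, so Δρ ≈ 0.6552 kg m⁻³.
N² = (g/ρ₀)·Δρ/Δz = g·(Δρ/ρ₀)/Δz = 9.81 × 6.38 × 10⁻⁴ / 35 = 1.7882 × 10⁻⁴ s⁻².
N = √(1.7882 × 10⁻⁴) = 0.013372 rad s⁻¹ ≈ 0.0134 rad s⁻¹.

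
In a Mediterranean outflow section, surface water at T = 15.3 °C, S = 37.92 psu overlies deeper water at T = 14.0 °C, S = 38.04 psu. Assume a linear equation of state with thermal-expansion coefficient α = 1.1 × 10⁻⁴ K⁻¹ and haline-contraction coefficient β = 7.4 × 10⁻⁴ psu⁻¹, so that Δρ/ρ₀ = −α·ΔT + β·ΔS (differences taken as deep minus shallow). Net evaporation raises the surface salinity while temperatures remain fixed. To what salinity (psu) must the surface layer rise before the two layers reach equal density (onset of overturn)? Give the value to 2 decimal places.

38.23 psu

Neutral buoyancy requires −α(T_deep − T_surf) + β(S_deep − S_surf′) = 0.
S_surf′ = S_deep − (α/β)·ΔT = 38.04 − (1.1 × 10⁻⁴/7.4 × 10⁻⁴)·(-1.3) = 38.2332 psu.
Increase required: 38.2332 − 37.92 = 0.3132 psu.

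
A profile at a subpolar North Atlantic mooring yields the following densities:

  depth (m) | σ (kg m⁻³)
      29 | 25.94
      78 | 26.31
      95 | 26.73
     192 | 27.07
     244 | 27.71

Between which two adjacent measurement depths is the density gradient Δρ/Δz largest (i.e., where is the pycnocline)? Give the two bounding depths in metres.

Compute the density gradient over each adjacent pair:
  29–78 m: Δρ/Δz = 0.37/49 = 7.6 × 10⁻³ kg m⁻⁴
  78–95 m: Δρ/Δz = 0.42/17 = 0.025 kg m⁻⁴
  95–192 m: Δρ/Δz = 0.34/97 = 3.5 × 10⁻³ kg m⁻⁴
  192–244 m: Δρ/Δz = 0.64/52 = 0.012 kg m⁻⁴
The largest gradient is in the 78–95 m interval — the pycnocline.

78–95 m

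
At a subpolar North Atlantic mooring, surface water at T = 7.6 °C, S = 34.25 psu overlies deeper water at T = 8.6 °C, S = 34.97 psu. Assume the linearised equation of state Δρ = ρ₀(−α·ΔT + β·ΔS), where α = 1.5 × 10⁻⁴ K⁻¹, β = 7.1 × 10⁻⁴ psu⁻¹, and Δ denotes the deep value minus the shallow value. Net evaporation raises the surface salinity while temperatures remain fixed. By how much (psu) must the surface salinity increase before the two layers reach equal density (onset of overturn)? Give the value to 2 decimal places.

0.51 psu

Neutral buoyancy requires −α(T_deep − T_surf) + β(S_deep − S_surf′) = 0.
S_surf′ = S_deep − (α/β)·ΔT = 34.97 − (1.5 × 10⁻⁴/7.1 × 10⁻⁴)·(+1.0) = 34.7587 psu.
Increase required: 34.7587 − 34.25 = 0.5087 psu.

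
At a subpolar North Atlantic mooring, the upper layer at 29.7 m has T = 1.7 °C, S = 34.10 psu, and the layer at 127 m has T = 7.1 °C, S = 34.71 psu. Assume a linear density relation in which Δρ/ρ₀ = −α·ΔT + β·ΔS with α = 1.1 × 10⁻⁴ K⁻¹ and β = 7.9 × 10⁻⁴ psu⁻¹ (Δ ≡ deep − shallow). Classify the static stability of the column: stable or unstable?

unstable

ΔT = 7.1 − 1.7 = +5.4 K and ΔS = 34.71 − 34.10 = +0.61 psu (deep − shallow).
−αΔT = -5.94 × 10⁻⁴; βΔS = 4.819 × 10⁻⁴; sum Δρ/ρ₀ = -1.121 × 10⁻⁴.
Δρ/ρ₀ < 0, so Δρ < 0: deeper water is lighter → statically unstable; the column would overturn.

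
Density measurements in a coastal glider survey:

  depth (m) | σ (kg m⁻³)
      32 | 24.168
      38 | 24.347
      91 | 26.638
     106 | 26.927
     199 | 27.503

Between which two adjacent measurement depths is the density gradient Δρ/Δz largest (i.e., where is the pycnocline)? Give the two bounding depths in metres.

38–91 m

Compute the density gradient over each adjacent pair:
  32–38 m: Δρ/Δz = 0.179/6 = 0.030 kg m⁻⁴
  38–91 m: Δρ/Δz = 2.291/53 = 0.043 kg m⁻⁴
  91–106 m: Δρ/Δz = 0.289/15 = 0.019 kg m⁻⁴
  106–199 m: Δρ/Δz = 0.576/93 = 6.2 × 10⁻³ kg m⁻⁴
The largest gradient is in the 38–91 m interval — the pycnocline.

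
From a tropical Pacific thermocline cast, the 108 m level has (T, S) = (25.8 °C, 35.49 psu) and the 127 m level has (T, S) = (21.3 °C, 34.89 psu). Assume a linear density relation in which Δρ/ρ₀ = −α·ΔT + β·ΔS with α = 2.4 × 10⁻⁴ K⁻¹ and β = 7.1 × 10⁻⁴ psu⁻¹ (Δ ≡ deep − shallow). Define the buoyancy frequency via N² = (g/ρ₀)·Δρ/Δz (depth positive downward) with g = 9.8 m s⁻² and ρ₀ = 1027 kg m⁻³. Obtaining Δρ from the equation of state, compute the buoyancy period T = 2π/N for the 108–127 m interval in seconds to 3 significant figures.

342 s

ΔT = -4.5 K, ΔS = -0.60 psu (deep − shallow).
Δρ/ρ₀ = −αΔT + βΔS = 1.08 × 10⁻³ − 4.26 × 10⁻⁴ = 6.54 × 10⁻⁴, so Δρ ≈ 0.6717 kg m⁻³.
N² = (g/ρ₀)·Δρ/Δz = g·(Δρ/ρ₀)/Δz = 9.8 × 6.54 × 10⁻⁴ / 19 = 3.3733 × 10⁻⁴ s⁻².
N = √(3.3733 × 10⁻⁴) = 0.018367 rad s⁻¹ → T = 2π/N = 342.09 s ≈ 342 s.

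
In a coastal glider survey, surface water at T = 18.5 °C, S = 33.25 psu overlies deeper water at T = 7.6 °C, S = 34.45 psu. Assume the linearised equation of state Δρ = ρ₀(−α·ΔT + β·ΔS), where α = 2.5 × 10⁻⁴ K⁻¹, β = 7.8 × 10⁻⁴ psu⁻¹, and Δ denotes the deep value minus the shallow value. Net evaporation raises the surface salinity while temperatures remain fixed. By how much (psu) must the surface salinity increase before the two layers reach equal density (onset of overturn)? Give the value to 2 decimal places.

4.69 psu

Neutral buoyancy requires −α(T_deep − T_surf) + β(S_deep − S_surf′) = 0.
S_surf′ = S_deep − (α/β)·ΔT = 34.45 − (2.5 × 10⁻⁴/7.8 × 10⁻⁴)·(-10.9) = 37.9436 psu.
Increase required: 37.9436 − 33.25 = 4.6936 psu.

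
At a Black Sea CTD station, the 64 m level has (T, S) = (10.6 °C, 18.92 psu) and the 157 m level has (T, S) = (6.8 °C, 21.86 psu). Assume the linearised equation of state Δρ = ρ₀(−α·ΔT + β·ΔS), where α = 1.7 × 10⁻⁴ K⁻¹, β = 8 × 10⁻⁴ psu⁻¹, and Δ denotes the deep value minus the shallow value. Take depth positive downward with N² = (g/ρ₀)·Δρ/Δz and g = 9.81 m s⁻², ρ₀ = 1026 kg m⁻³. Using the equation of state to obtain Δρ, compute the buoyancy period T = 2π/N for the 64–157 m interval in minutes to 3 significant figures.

5.89 min

ΔT = -3.8 K, ΔS = +2.94 psu (deep − shallow).
Δρ/ρ₀ = −αΔT + βΔS = 6.46 × 10⁻⁴ + 2.352 × 10⁻³ = 2.998 × 10⁻³, so Δρ ≈ 3.076 kg m⁻³.
N² = (g/ρ₀)·Δρ/Δz = g·(Δρ/ρ₀)/Δz = 9.81 × 2.998 × 10⁻³ / 93 = 3.1624 × 10⁻⁴ s⁻².
N = √(3.1624 × 10⁻⁴) = 0.017783 rad s⁻¹ → T = 2π/N = 353.33 s = 5.8888 min ≈ 5.89 min.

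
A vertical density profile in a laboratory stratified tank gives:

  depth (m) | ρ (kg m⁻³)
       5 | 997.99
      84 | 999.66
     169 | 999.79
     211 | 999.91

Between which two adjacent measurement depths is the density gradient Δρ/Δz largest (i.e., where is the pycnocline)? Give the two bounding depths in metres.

Compute the density gradient over each adjacent pair:
  5–84 m: Δρ/Δz = 1.67/79 = 0.021 kg m⁻⁴
  84–169 m: Δρ/Δz = 0.13/85 = 1.5 × 10⁻³ kg m⁻⁴
  169–211 m: Δρ/Δz = 0.12/42 = 2.9 × 10⁻³ kg m⁻⁴
The largest gradient is in the 5–84 m interval — the pycnocline.

5–84 m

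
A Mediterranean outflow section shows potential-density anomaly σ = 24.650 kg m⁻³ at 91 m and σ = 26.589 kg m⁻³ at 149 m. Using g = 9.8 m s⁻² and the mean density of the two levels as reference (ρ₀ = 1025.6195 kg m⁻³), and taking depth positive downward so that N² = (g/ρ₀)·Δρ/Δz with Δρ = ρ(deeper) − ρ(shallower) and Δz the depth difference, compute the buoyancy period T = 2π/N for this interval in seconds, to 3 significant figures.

352 s

Δρ = 1026.589 − 1024.650 = 1.939 kg m⁻³ over Δz = 149 − 91 = 58 m.
N² = (9.8/1025.6195) × (1.939/58) = 3.1944 × 10⁻⁴ s⁻².
N = √(3.1944 × 10⁻⁴) = 0.017873 rad s⁻¹, so T = 2π/N = 351.55 s ≈ 352 s.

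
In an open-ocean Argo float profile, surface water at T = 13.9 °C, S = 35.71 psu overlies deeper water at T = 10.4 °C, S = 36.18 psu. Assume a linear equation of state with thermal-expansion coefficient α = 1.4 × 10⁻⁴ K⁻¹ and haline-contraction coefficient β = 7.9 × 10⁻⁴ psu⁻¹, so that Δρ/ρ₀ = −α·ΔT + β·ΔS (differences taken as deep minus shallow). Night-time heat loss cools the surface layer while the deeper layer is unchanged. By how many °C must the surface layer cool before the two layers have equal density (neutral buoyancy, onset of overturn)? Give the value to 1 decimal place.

Neutral buoyancy requires Δρ = 0, i.e. −α(T_deep − T_surf′) + β(S_deep − S_surf) = 0.
T_surf′ = T_deep − (β/α)·ΔS = 10.4 − (7.9 × 10⁻⁴/1.4 × 10⁻⁴)·(+0.47) = 7.748 °C.
Cooling required: 13.9 − (7.748) = 6.152 °C.

6.2 °C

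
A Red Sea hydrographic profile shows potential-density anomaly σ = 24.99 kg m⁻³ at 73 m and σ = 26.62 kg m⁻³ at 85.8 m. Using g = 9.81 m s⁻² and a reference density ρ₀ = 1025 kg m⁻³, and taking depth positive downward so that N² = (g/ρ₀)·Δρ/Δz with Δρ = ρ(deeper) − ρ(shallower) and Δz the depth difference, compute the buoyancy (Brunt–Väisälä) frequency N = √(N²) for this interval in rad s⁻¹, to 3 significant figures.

0.0349 rad s⁻¹

Δρ = 1026.62 − 1024.99 = 1.63 kg m⁻³ over Δz = 85.8 − 73 = 12.8 m.
N² = (9.81/1025) × (1.63/12.8) = 1.2188 × 10⁻³ s⁻².
N = √(1.2188 × 10⁻³) = 0.034911 rad s⁻¹ ≈ 0.0349 rad s⁻¹.
Since Δρ > 0 the layer is stably stratified.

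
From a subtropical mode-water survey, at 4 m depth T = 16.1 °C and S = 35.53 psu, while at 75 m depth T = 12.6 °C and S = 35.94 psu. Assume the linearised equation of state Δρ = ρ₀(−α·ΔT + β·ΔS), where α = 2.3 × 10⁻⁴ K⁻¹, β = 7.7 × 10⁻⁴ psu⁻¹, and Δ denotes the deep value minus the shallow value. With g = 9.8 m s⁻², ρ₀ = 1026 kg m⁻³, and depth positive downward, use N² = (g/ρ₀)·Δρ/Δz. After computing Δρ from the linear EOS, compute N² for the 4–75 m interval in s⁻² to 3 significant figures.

ΔT = -3.5 K, ΔS = +0.41 psu (deep − shallow).
Δρ/ρ₀ = −αΔT + βΔS = 8.05 × 10⁻⁴ + 3.157 × 10⁻⁴ = 1.1207 × 10⁻³, so Δρ ≈ 1.150 kg m⁻³.
N² = (g/ρ₀)·Δρ/Δz = g·(Δρ/ρ₀)/Δz = 9.8 × 1.1207 × 10⁻³ / 71 = 1.5469 × 10⁻⁴ s⁻² ≈ 1.55 × 10⁻⁴ s⁻².

1.55 × 10⁻⁴ s⁻²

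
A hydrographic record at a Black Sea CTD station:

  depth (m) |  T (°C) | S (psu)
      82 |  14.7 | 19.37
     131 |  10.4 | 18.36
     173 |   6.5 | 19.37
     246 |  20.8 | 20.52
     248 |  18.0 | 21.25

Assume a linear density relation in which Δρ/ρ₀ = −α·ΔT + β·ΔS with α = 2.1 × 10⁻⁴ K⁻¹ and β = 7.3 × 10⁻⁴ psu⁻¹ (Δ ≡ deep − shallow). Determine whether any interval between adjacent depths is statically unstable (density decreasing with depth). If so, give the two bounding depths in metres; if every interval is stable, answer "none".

Evaluate Δρ/ρ₀ = −αΔT + βΔS across each adjacent pair:
  82–131 m: −αΔT+βΔS = −(2.1 × 10⁻⁴)(-4.3)+(7.3 × 10⁻⁴)(-1.01) = 1.7 × 10⁻⁴ → stable
  131–173 m: −αΔT+βΔS = −(2.1 × 10⁻⁴)(-3.9)+(7.3 × 10⁻⁴)(+1.01) = 1.6 × 10⁻³ → stable
  173–246 m: −αΔT+βΔS = −(2.1 × 10⁻⁴)(+14.3)+(7.3 × 10⁻⁴)(+1.15) = -2.2 × 10⁻³ → UNSTABLE
  246–248 m: −αΔT+βΔS = −(2.1 × 10⁻⁴)(-2.8)+(7.3 × 10⁻⁴)(+0.73) = 1.1 × 10⁻³ → stable
The 173–246 m interval has Δρ < 0: lighter water underlies denser water.

173–246 m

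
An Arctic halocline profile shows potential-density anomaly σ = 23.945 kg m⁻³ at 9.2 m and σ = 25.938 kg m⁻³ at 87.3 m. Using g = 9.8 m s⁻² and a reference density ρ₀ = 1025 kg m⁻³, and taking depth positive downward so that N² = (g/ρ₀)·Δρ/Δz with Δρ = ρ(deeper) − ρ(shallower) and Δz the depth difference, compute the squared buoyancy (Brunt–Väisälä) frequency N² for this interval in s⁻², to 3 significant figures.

2.44 × 10⁻⁴ s⁻²

Δρ = 1025.938 − 1023.945 = 1.993 kg m⁻³ over Δz = 87.3 − 9.2 = 78.1 m.
N² = (9.8/1025) × (1.993/78.1) = 2.4398 × 10⁻⁴ s⁻² ≈ 2.44 × 10⁻⁴ s⁻².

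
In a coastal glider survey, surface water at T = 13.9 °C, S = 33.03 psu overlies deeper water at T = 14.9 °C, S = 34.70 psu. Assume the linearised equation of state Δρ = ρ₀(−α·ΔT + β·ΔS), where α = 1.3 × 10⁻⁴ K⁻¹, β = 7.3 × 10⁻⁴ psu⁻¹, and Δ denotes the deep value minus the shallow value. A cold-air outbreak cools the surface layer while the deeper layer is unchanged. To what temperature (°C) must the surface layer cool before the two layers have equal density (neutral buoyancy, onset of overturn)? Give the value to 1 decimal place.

Neutral buoyancy requires Δρ = 0, i.e. −α(T_deep − T_surf′) + β(S_deep − S_surf) = 0.
T_surf′ = T_deep − (β/α)·ΔS = 14.9 − (7.3 × 10⁻⁴/1.3 × 10⁻⁴)·(+1.67) = 5.522 °C.
Cooling required: 13.9 − (5.522) = 8.378 °C.

5.5 °C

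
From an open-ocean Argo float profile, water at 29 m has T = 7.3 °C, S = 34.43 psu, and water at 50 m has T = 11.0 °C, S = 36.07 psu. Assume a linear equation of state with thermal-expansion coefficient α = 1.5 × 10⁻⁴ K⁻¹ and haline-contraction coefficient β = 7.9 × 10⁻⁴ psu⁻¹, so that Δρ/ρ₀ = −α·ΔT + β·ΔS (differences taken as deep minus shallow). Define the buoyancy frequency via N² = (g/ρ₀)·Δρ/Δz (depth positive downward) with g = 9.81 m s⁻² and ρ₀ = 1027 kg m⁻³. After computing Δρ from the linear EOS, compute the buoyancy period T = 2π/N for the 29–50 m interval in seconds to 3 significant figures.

338 s

ΔT = +3.7 K, ΔS = +1.64 psu (deep − shallow).
Δρ/ρ₀ = −αΔT + βΔS = -5.55 × 10⁻⁴ + 1.2956 × 10⁻³ = 7.406 × 10⁻⁴, so Δρ ≈ 0.7606 kg m⁻³.
N² = (g/ρ₀)·Δρ/Δz = g·(Δρ/ρ₀)/Δz = 9.81 × 7.406 × 10⁻⁴ / 21 = 3.4597 × 10⁻⁴ s⁻².
N = √(3.4597 × 10⁻⁴) = 0.018600 rad s⁻¹ → T = 2π/N = 337.81 s ≈ 338 s.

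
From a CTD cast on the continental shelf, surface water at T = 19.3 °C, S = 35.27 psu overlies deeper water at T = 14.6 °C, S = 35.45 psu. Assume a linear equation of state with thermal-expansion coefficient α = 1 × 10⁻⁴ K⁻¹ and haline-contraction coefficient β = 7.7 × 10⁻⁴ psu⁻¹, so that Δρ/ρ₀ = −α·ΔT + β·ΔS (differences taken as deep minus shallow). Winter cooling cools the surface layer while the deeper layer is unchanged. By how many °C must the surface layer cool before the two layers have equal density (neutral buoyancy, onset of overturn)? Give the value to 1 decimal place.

Neutral buoyancy requires Δρ = 0, i.e. −α(T_deep − T_surf′) + β(S_deep − S_surf) = 0.
T_surf′ = T_deep − (β/α)·ΔS = 14.6 − (7.7 × 10⁻⁴/1 × 10⁻⁴)·(+0.18) = 13.214 °C.
Cooling required: 19.3 − (13.214) = 6.086 °C.

6.1 °C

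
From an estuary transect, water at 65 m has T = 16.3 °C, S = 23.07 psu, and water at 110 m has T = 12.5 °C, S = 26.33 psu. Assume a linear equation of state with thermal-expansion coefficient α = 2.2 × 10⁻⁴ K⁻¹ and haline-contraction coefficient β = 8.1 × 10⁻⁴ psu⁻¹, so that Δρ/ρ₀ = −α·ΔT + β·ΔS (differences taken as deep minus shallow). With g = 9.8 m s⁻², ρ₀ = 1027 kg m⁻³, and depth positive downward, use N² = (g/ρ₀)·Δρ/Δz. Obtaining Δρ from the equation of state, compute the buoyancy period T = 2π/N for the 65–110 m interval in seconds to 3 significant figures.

ΔT = -3.8 K, ΔS = +3.26 psu (deep − shallow).
Δρ/ρ₀ = −αΔT + βΔS = 8.36 × 10⁻⁴ + 2.6406 × 10⁻³ = 3.4766 × 10⁻³, so Δρ ≈ 3.570 kg m⁻³.
N² = (g/ρ₀)·Δρ/Δz = g·(Δρ/ρ₀)/Δz = 9.8 × 3.4766 × 10⁻³ / 45 = 7.5713 × 10⁻⁴ s⁻².
N = √(7.5713 × 10⁻⁴) = 0.027516 rad s⁻¹ → T = 2π/N = 228.35 s ≈ 228 s.

228 s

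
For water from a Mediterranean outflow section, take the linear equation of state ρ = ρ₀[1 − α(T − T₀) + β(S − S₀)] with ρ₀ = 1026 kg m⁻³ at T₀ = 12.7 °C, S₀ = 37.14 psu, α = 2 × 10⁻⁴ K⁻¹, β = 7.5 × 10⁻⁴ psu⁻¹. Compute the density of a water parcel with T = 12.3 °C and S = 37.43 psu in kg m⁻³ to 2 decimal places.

T − T₀ = -0.4 K, S − S₀ = +0.29 psu.
Bracket = 1 − α·(-0.4) + β·(+0.29) = 1 + (2.975 × 10⁻⁴) = 1.0002975.
ρ = 1026 × 1.0002975 = 1026.31 kg m⁻³.

1026.31 kg m⁻³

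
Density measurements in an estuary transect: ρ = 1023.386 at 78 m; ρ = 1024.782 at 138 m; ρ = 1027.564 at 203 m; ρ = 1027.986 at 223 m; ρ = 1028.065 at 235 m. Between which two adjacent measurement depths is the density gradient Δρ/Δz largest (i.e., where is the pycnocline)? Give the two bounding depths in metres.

138–203 m

Compute the density gradient over each adjacent pair:
  78–138 m: Δρ/Δz = 1.396/60 = 0.023 kg m⁻⁴
  138–203 m: Δρ/Δz = 2.782/65 = 0.043 kg m⁻⁴
  203–223 m: Δρ/Δz = 0.422/20 = 0.021 kg m⁻⁴
  223–235 m: Δρ/Δz = 0.079/12 = 6.6 × 10⁻³ kg m⁻⁴
The largest gradient is in the 138–203 m interval — the pycnocline.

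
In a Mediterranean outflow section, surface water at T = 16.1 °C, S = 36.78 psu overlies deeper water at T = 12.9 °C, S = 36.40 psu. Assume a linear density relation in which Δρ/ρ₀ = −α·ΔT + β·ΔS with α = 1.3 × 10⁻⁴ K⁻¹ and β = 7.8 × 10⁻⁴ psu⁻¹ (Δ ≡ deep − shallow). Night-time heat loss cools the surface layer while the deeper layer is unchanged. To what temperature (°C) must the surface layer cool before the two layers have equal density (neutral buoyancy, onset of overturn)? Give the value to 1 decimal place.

15.2 °C

Neutral buoyancy requires Δρ = 0, i.e. −α(T_deep − T_surf′) + β(S_deep − S_surf) = 0.
T_surf′ = T_deep − (β/α)·ΔS = 12.9 − (7.8 × 10⁻⁴/1.3 × 10⁻⁴)·(-0.38) = 15.180 °C.
Cooling required: 16.1 − (15.180) = 0.920 °C.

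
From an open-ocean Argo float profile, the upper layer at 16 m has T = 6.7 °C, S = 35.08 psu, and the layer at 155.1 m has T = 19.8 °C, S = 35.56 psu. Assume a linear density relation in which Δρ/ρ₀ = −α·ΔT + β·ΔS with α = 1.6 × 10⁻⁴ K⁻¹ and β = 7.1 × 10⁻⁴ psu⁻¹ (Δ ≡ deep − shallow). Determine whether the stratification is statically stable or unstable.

ΔT = 19.8 − 6.7 = +13.1 K and ΔS = 35.56 − 35.08 = +0.48 psu (deep − shallow).
−αΔT = -2.096 × 10⁻³; βΔS = 3.408 × 10⁻⁴; sum Δρ/ρ₀ = -1.7552 × 10⁻³.
Δρ/ρ₀ < 0, so Δρ < 0: deeper water is lighter → statically unstable; the column would overturn.

unstable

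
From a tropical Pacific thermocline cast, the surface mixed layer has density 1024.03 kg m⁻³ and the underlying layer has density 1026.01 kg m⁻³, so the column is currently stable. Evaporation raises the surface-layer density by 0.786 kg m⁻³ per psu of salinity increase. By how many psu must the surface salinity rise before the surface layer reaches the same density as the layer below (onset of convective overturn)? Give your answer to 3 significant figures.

2.52 psu

Density deficit of the surface layer: 1026.01 − 1024.03 = 1.98 kg m⁻³.
Required change = 1.98 / 0.786 = 2.52 psu.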